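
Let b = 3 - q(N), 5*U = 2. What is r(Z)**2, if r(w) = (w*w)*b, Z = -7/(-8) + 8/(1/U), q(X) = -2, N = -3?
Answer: 705911761/102400 ≈ 6893.7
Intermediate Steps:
U = 2/5 (U = (1/5)*2 = 2/5 ≈ 0.40000)
b = 5 (b = 3 - 1*(-2) = 3 + 2 = 5)
Z = 163/40 (Z = -7/(-8) + 8/(1/(2/5)) = -7*(-1/8) + 8/(5/2) = 7/8 + 8*(2/5) = 7/8 + 16/5 = 163/40 ≈ 4.0750)
r(w) = 5*w**2 (r(w) = (w*w)*5 = w**2*5 = 5*w**2)
r(Z)**2 = (5*(163/40)**2)**2 = (5*(26569/1600))**2 = (26569/320)**2 = 705911761/102400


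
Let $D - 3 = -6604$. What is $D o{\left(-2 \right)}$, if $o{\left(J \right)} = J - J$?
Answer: $0$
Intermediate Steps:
$o{\left(J \right)} = 0$
$D = -6601$ ($D = 3 - 6604 = -6601$)
$D o{\left(-2 \right)} = \left(-6601\right) 0 = 0$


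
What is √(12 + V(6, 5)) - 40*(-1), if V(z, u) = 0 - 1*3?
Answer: 43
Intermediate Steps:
V(z, u) = -3 (V(z, u) = 0 - 3 = -3)
√(12 + V(6, 5)) - 40*(-1) = √(12 - 3) - 40*(-1) = √9 + 40 = 3 + 40 = 43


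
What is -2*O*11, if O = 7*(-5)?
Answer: 770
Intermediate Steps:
O = -35
-2*O*11 = -(-70)*11 = -2*(-385) = 770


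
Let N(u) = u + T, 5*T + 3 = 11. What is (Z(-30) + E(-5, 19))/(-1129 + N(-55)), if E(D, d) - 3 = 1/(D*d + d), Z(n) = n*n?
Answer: -343135/449312 ≈ -0.76369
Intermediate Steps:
Z(n) = n²
T = 8/5 (T = -⅗ + (⅕)*11 = -⅗ + 11/5 = 8/5 ≈ 1.6000)
E(D, d) = 3 + 1/(d + D*d) (E(D, d) = 3 + 1/(D*d + d) = 3 + 1/(d + D*d))
N(u) = 8/5 + u (N(u) = u + 8/5 = 8/5 + u)
(Z(-30) + E(-5, 19))/(-1129 + N(-55)) = ((-30)² + (1 + 3*19 + 3*(-5)*19)/(19*(1 - 5)))/(-1129 + (8/5 - 55)) = (900 + (1/19)*(1 + 57 - 285)/(-4))/(-1129 - 267/5) = (900 + (1/19)*(-¼)*(-227))/(-5912/5) = (900 + 227/76)*(-5/5912) = (68627/76)*(-5/5912) = -343135/449312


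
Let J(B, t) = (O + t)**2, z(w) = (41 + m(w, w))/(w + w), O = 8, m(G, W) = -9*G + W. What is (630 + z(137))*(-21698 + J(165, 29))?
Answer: -3487744885/274 ≈ -1.2729e+7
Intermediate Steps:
m(G, W) = W - 9*G
z(w) = (41 - 8*w)/(2*w) (z(w) = (41 + (w - 9*w))/(w + w) = (41 - 8*w)/((2*w)) = (41 - 8*w)*(1/(2*w)) = (41 - 8*w)/(2*w))
J(B, t) = (8 + t)**2
(630 + z(137))*(-21698 + J(165, 29)) = (630 + (-4 + (41/2)/137))*(-21698 + (8 + 29)**2) = (630 + (-4 + (41/2)*(1/137)))*(-21698 + 37**2) = (630 + (-4 + 41/274))*(-21698 + 1369) = (630 - 1055/274)*(-20329) = (171565/274)*(-20329) = -3487744885/274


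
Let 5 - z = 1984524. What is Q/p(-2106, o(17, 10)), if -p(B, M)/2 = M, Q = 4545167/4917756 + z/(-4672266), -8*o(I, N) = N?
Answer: 5165934909631/9573776731290 ≈ 0.53959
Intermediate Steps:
z = -1984519 (z = 5 - 1*1984524 = 5 - 1984524 = -1984519)
o(I, N) = -N/8
Q = 5165934909631/3829510692516 (Q = 4545167/4917756 - 1984519/(-4672266) = 4545167*(1/4917756) - 1984519*(-1/4672266) = 4545167/4917756 + 1984519/4672266 = 5165934909631/3829510692516 ≈ 1.3490)
p(B, M) = -2*M
Q/p(-2106, o(17, 10)) = 5165934909631/(3829510692516*((-(-1)*10/4))) = 5165934909631/(3829510692516*((-2*(-5/4)))) = 5165934909631/(3829510692516*(5/2)) = (5165934909631/3829510692516)*(⅖) = 5165934909631/9573776731290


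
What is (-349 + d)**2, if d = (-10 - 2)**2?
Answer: 42025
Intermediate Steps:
d = 144 (d = (-12)**2 = 144)
(-349 + d)**2 = (-349 + 144)**2 = (-205)**2 = 42025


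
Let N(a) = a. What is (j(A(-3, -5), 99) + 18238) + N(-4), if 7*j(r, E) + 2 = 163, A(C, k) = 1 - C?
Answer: 18257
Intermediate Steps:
j(r, E) = 23 (j(r, E) = -2/7 + (1/7)*163 = -2/7 + 163/7 = 23)
(j(A(-3, -5), 99) + 18238) + N(-4) = (23 + 18238) - 4 = 18261 - 4 = 18257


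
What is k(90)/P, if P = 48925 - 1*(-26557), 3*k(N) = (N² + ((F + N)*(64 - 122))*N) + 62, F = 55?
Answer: -374369/113223 ≈ -3.3065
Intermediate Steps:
k(N) = 62/3 + N²/3 + N*(-3190 - 58*N)/3 (k(N) = ((N² + ((55 + N)*(64 - 122))*N) + 62)/3 = ((N² + ((55 + N)*(-58))*N) + 62)/3 = ((N² + (-3190 - 58*N)*N) + 62)/3 = ((N² + N*(-3190 - 58*N)) + 62)/3 = (62 + N² + N*(-3190 - 58*N))/3 = 62/3 + N²/3 + N*(-3190 - 58*N)/3)
P = 75482 (P = 48925 + 26557 = 75482)
k(90)/P = (62/3 - 19*90² - 3190/3*90)/75482 = (62/3 - 19*8100 - 95700)*(1/75482) = (62/3 - 153900 - 95700)*(1/75482) = -748738/3*1/75482 = -374369/113223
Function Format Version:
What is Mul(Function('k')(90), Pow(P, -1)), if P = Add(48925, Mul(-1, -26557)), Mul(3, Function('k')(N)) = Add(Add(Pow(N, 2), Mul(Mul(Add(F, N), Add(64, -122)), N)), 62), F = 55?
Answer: Rational(-374369, 113223) ≈ -3.3065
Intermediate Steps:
Function('k')(N) = Add(Rational(62, 3), Mul(Rational(1, 3), Pow(N, 2)), Mul(Rational(1, 3), N, Add(-3190, Mul(-58, N)))) (Function('k')(N) = Mul(Rational(1, 3), Add(Add(Pow(N, 2), Mul(Mul(Add(55, N), Add(64, -122)), N)), 62)) = Mul(Rational(1, 3), Add(Add(Pow(N, 2), Mul(Mul(Add(55, N), -58), N)), 62)) = Mul(Rational(1, 3), Add(Add(Pow(N, 2), Mul(Add(-3190, Mul(-58, N)), N)), 62)) = Mul(Rational(1, 3), Add(Add(Pow(N, 2), Mul(N, Add(-3190, Mul(-58, N)))), 62)) = Mul(Rational(1, 3), Add(62, Pow(N, 2), Mul(N, Add(-3190, Mul(-58, N))))) = Add(Rational(62, 3), Mul(Rational(1, 3), Pow(N, 2)), Mul(Rational(1, 3), N, Add(-3190, Mul(-58, N)))))
P = 75482 (P = Add(48925, 26557) = 75482)
Mul(Function('k')(90), Pow(P, -1)) = Mul(Add(Rational(62, 3), Mul(-19, Pow(90, 2)), Mul(Rational(-3190, 3), 90)), Pow(75482, -1)) = Mul(Add(Rational(62, 3), Mul(-19, 8100), -95700), Rational(1, 75482)) = Mul(Add(Rational(62, 3), -153900, -95700), Rational(1, 75482)) = Mul(Rational(-748738, 3), Rational(1, 75482)) = Rational(-374369, 113223)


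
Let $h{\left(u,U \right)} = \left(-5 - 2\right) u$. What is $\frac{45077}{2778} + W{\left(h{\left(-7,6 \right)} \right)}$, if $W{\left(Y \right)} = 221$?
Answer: $\frac{659015}{2778} \approx 237.23$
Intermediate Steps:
$h{\left(u,U \right)} = - 7 u$
$\frac{45077}{2778} + W{\left(h{\left(-7,6 \right)} \right)} = \frac{45077}{2778} + 221 = \frac{659015}{2778}$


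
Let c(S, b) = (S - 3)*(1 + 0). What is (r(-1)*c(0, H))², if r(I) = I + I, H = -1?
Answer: 36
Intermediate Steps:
c(S, b) = -3 + S (c(S, b) = (-3 + S)*1 = -3 + S)
r(I) = 2*I
(r(-1)*c(0, H))² = ((2*(-1))*(-3 + 0))² = (-2*(-3))² = 6² = 36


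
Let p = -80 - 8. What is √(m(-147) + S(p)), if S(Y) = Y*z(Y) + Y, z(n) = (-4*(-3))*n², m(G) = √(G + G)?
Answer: √(-8177752 + 7*I*√6) ≈ 0.e-3 + 2859.7*I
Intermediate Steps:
m(G) = √2*√G (m(G) = √(2*G) = √2*√G)
p = -88
z(n) = 12*n²
S(Y) = Y + 12*Y³ (S(Y) = Y*(12*Y²) + Y = 12*Y³ + Y = Y + 12*Y³)
√(m(-147) + S(p)) = √(√2*√(-147) + (-88 + 12*(-88)³)) = √(√2*(7*I*√3) + (-88 + 12*(-681472))) = √(7*I*√6 + (-88 - 8177664)) = √(7*I*√6 - 8177752) = √(-8177752 + 7*I*√6)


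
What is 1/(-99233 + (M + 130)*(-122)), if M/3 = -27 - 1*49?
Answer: -1/87277 ≈ -1.1458e-5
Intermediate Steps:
M = -228 (M = 3*(-27 - 1*49) = 3*(-27 - 49) = 3*(-76) = -228)
1/(-99233 + (M + 130)*(-122)) = 1/(-99233 + (-228 + 130)*(-122)) = 1/(-99233 - 98*(-122)) = 1/(-99233 + 11956) = 1/(-87277) = -1/87277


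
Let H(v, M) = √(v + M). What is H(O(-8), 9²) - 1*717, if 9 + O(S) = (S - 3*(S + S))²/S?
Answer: -717 + 8*I*√2 ≈ -717.0 + 11.314*I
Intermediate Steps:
O(S) = -9 + 25*S (O(S) = -9 + (S - 3*(S + S))²/S = -9 + (S - 6*S)²/S = -9 + (-5*S)²/S = -9 + (25*S²)/S = -9 + 25*S)
H(v, M) = √(M + v)
H(O(-8), 9²) - 1*717 = √(9² + (-9 + 25*(-8))) - 1*717 = √(81 + (-9 - 200)) - 717 = √(81 - 209) - 717 = √(-128) - 717 = 8*I*√2 - 717 = -717 + 8*I*√2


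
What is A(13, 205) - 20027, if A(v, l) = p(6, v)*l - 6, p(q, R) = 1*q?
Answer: -18803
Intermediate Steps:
p(q, R) = q
A(v, l) = -6 + 6*l (A(v, l) = 6*l - 6 = -6 + 6*l)
A(13, 205) - 20027 = (-6 + 6*205) - 20027 = (-6 + 1230) - 20027 = 1224 - 20027 = -18803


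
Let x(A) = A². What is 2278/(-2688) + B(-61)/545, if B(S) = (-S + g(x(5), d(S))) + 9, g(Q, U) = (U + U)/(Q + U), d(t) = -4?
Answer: -175729/244160 ≈ -0.71973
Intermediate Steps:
g(Q, U) = 2*U/(Q + U) (g(Q, U) = (2*U)/(Q + U) = 2*U/(Q + U))
B(S) = 181/21 - S (B(S) = (-S + 2*(-4)/(5² - 4)) + 9 = (-S + 2*(-4)/(25 - 4)) + 9 = (-S + 2*(-4)/21) + 9 = (-S + 2*(-4)*(1/21)) + 9 = (-S - 8/21) + 9 = (-8/21 - S) + 9 = 181/21 - S)
2278/(-2688) + B(-61)/545 = 2278/(-2688) + (181/21 - 1*(-61))/545 = 2278*(-1/2688) + (181/21 + 61)*(1/545) = -1139/1344 + (1462/21)*(1/545) = -1139/1344 + 1462/11445 = -175729/244160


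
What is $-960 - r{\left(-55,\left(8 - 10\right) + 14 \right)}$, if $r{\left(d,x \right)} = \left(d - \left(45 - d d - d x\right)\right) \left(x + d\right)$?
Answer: $96435$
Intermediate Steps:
$r{\left(d,x \right)} = \left(d + x\right) \left(-45 + d + d^{2} + d x\right)$ ($r{\left(d,x \right)} = \left(d - \left(45 - d^{2} - d x\right)\right) \left(d + x\right) = \left(d + \left(-45 + d^{2} + d x\right)\right) \left(d + x\right) = \left(-45 + d + d^{2} + d x\right) \left(d + x\right) = \left(d + x\right) \left(-45 + d + d^{2} + d x\right)$)
$-960 - r{\left(-55,\left(8 - 10\right) + 14 \right)} = -960 - \left(\left(-55\right)^{2} + \left(-55\right)^{3} - -2475 - 45 \left(\left(8 - 10\right) + 14\right) - 55 \left(\left(8 - 10\right) + 14\right) - 55 \left(\left(8 - 10\right) + 14\right)^{2} + 2 \left(\left(8 - 10\right) + 14\right) \left(-55\right)^{2}\right) = -960 - \left(3025 - 166375 + 2475 - 45 \left(-2 + 14\right) - 55 \left(-2 + 14\right) - 55 \left(-2 + 14\right)^{2} + 2 \left(-2 + 14\right) 3025\right) = -960 - \left(3025 - 166375 + 2475 - 540 - 660 - 55 \cdot 12^{2} + 2 \cdot 12 \cdot 3025\right) = -960 - \left(3025 - 166375 + 2475 - 540 - 660 - 7920 + 72600\right) = -960 - -97395 = -960 + 97395 = 96435$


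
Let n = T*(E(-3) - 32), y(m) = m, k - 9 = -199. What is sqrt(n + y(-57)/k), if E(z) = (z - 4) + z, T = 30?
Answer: I*sqrt(125970)/10 ≈ 35.492*I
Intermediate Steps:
k = -190 (k = 9 - 199 = -190)
E(z) = -4 + 2*z (E(z) = (-4 + z) + z = -4 + 2*z)
n = -1260 (n = 30*((-4 + 2*(-3)) - 32) = 30*((-4 - 6) - 32) = 30*(-10 - 32) = 30*(-42) = -1260)
sqrt(n + y(-57)/k) = sqrt(-1260 - 57/(-190)) = sqrt(-1260 - 57*(-1/190)) = sqrt(-1260 + 3/10) = sqrt(-12597/10) = I*sqrt(125970)/10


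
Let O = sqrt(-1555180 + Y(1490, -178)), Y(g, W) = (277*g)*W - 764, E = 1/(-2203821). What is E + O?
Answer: -1/2203821 + 794*I*sqrt(119) ≈ -4.5376e-7 + 8661.5*I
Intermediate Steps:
E = -1/2203821 ≈ -4.5376e-7
Y(g, W) = -764 + 277*W*g (Y(g, W) = 277*W*g - 764 = -764 + 277*W*g)
O = 794*I*sqrt(119) (O = sqrt(-1555180 + (-764 + 277*(-178)*1490)) = sqrt(-1555180 + (-764 - 73465940)) = sqrt(-1555180 - 73466704) = sqrt(-75021884) = 794*I*sqrt(119) ≈ 8661.5*I)
E + O = -1/2203821 + 794*I*sqrt(119)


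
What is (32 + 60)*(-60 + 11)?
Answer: -4508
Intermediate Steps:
(32 + 60)*(-60 + 11) = 92*(-49) = -4508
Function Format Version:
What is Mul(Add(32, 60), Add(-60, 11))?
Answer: -4508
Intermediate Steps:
Mul(Add(32, 60), Add(-60, 11)) = Mul(92, -49) = -4508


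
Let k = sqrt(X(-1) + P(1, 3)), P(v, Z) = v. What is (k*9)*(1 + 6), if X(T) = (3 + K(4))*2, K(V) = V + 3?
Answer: 63*sqrt(21) ≈ 288.70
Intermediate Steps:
K(V) = 3 + V
X(T) = 20 (X(T) = (3 + (3 + 4))*2 = (3 + 7)*2 = 10*2 = 20)
k = sqrt(21) (k = sqrt(20 + 1) = sqrt(21) ≈ 4.5826)
(k*9)*(1 + 6) = (sqrt(21)*9)*(1 + 6) = (9*sqrt(21))*7 = 63*sqrt(21)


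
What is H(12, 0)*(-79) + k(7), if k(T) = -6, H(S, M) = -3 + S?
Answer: -717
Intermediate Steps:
H(12, 0)*(-79) + k(7) = (-3 + 12)*(-79) - 6 = 9*(-79) - 6 = -711 - 6 = -717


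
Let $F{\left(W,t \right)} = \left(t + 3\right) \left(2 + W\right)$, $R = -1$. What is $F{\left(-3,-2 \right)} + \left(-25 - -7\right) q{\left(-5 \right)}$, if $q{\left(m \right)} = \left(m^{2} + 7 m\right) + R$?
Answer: $197$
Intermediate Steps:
$F{\left(W,t \right)} = \left(2 + W\right) \left(3 + t\right)$ ($F{\left(W,t \right)} = \left(3 + t\right) \left(2 + W\right) = \left(2 + W\right) \left(3 + t\right)$)
$q{\left(m \right)} = -1 + m^{2} + 7 m$ ($q{\left(m \right)} = \left(m^{2} + 7 m\right) - 1 = -1 + m^{2} + 7 m$)
$F{\left(-3,-2 \right)} + \left(-25 - -7\right) q{\left(-5 \right)} = \left(6 + 2 \left(-2\right) + 3 \left(-3\right) - -6\right) + \left(-25 - -7\right) \left(-1 + \left(-5\right)^{2} + 7 \left(-5\right)\right) = \left(6 - 4 - 9 + 6\right) + \left(-25 + 7\right) \left(-1 + 25 - 35\right) = -1 - -198 = -1 + 198 = 197$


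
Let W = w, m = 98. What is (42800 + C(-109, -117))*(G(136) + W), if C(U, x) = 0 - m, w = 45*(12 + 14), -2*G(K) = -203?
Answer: 54295593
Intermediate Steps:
G(K) = 203/2 (G(K) = -½*(-203) = 203/2)
w = 1170 (w = 45*26 = 1170)
W = 1170
C(U, x) = -98 (C(U, x) = 0 - 1*98 = 0 - 98 = -98)
(42800 + C(-109, -117))*(G(136) + W) = (42800 - 98)*(203/2 + 1170) = 42702*(2543/2) = 54295593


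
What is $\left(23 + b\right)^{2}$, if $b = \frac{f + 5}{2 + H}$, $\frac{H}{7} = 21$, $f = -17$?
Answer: $\frac{11662225}{22201} \approx 525.3$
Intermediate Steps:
$H = 147$ ($H = 7 \cdot 21 = 147$)
$b = - \frac{12}{149}$ ($b = \frac{-17 + 5}{2 + 147} = - \frac{12}{149} \approx -0.080537$)
$\left(23 + b\right)^{2} = \left(23 - \frac{12}{149}\right)^{2} = \left(\frac{3415}{149}\right)^{2} = \frac{11662225}{22201}$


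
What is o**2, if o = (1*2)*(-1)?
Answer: 4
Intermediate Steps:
o = -2 (o = 2*(-1) = -2)
o**2 = (-2)**2 = 4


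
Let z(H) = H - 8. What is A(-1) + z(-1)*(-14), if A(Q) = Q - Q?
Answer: 126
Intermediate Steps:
z(H) = -8 + H
A(Q) = 0
A(-1) + z(-1)*(-14) = 0 + (-8 - 1)*(-14) = 0 - 9*(-14) = 0 + 126 = 126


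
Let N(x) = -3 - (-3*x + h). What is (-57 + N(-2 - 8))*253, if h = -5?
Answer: -21505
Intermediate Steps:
N(x) = 2 + 3*x (N(x) = -3 - (-3*x - 5) = -3 - (-5 - 3*x) = -3 + (5 + 3*x) = 2 + 3*x)
(-57 + N(-2 - 8))*253 = (-57 + (2 + 3*(-2 - 8)))*253 = (-57 + (2 + 3*(-10)))*253 = (-57 + (2 - 30))*253 = (-57 - 28)*253 = -85*253 = -21505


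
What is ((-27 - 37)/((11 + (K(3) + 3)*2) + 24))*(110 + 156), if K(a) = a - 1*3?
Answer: -17024/41 ≈ -415.22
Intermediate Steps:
K(a) = -3 + a (K(a) = a - 3 = -3 + a)
((-27 - 37)/((11 + (K(3) + 3)*2) + 24))*(110 + 156) = ((-27 - 37)/((11 + ((-3 + 3) + 3)*2) + 24))*(110 + 156) = -64/((11 + (0 + 3)*2) + 24)*266 = -64/((11 + 3*2) + 24)*266 = -64/((11 + 6) + 24)*266 = -64/(17 + 24)*266 = -64/41*266 = -17024/41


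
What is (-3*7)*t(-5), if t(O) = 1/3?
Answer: -7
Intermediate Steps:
t(O) = ⅓
(-3*7)*t(-5) = -3*7*(⅓) = -21*⅓ = -7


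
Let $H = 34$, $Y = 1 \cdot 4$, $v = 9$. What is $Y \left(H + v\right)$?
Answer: $172$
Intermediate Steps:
$Y = 4$
$Y \left(H + v\right) = 4 \left(34 + 9\right) = 4 \cdot 43 = 172$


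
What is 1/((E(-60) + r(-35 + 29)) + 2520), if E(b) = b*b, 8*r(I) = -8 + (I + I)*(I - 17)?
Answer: 2/12307 ≈ 0.00016251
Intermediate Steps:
r(I) = -1 + I*(-17 + I)/4 (r(I) = (-8 + (I + I)*(I - 17))/8 = (-8 + (2*I)*(-17 + I))/8 = (-8 + 2*I*(-17 + I))/8 = -1 + I*(-17 + I)/4)
E(b) = b²
1/((E(-60) + r(-35 + 29)) + 2520) = 1/(((-60)² + (-1 - 17*(-35 + 29)/4 + (-35 + 29)²/4)) + 2520) = 1/((3600 + (-1 - 17/4*(-6) + (¼)*(-6)²)) + 2520) = 1/((3600 + (-1 + 51/2 + (¼)*36)) + 2520) = 1/((3600 + (-1 + 51/2 + 9)) + 2520) = 1/((3600 + 67/2) + 2520) = 1/(7267/2 + 2520) = 1/(12307/2) = 2/12307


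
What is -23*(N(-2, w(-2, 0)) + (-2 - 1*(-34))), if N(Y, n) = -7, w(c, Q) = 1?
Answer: -575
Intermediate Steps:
-23*(N(-2, w(-2, 0)) + (-2 - 1*(-34))) = -23*(-7 + (-2 - 1*(-34))) = -23*(-7 + (-2 + 34)) = -23*(-7 + 32) = -23*25 = -575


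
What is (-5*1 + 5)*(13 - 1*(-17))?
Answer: 0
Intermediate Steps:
(-5*1 + 5)*(13 - 1*(-17)) = (-5 + 5)*(13 + 17) = 0*30 = 0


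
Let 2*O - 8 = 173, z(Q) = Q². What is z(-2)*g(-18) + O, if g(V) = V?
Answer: 37/2 ≈ 18.500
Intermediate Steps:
O = 181/2 (O = 4 + (½)*173 = 4 + 173/2 = 181/2 ≈ 90.500)
z(-2)*g(-18) + O = (-2)²*(-18) + 181/2 = 4*(-18) + 181/2 = -72 + 181/2 = 37/2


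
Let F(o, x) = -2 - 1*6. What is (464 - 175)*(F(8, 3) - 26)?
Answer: -9826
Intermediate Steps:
F(o, x) = -8 (F(o, x) = -2 - 6 = -8)
(464 - 175)*(F(8, 3) - 26) = (464 - 175)*(-8 - 26) = 289*(-34) = -9826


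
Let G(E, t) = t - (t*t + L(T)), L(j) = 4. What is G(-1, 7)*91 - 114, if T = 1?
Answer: -4300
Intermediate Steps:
G(E, t) = -4 + t - t**2 (G(E, t) = t - (t*t + 4) = t - (t**2 + 4) = t - (4 + t**2) = t + (-4 - t**2) = -4 + t - t**2)
G(-1, 7)*91 - 114 = (-4 + 7 - 1*7**2)*91 - 114 = (-4 + 7 - 1*49)*91 - 114 = (-4 + 7 - 49)*91 - 114 = -46*91 - 114 = -4186 - 114 = -4300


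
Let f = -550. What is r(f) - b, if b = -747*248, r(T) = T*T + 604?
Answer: 488360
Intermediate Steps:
r(T) = 604 + T² (r(T) = T² + 604 = 604 + T²)
b = -185256
r(f) - b = (604 + (-550)²) - 1*(-185256) = (604 + 302500) + 185256 = 303104 + 185256 = 488360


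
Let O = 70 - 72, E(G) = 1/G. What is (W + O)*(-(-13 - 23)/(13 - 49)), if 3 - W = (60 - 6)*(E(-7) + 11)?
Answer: 4097/7 ≈ 585.29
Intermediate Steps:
O = -2
W = -4083/7 (W = 3 - (60 - 6)*(1/(-7) + 11) = 3 - 54*(-1/7 + 11) = 3 - 54*76/7 = 3 - 1*4104/7 = 3 - 4104/7 = -4083/7 ≈ -583.29)
(W + O)*(-(-13 - 23)/(13 - 49)) = (-4083/7 - 2)*(-(-13 - 23)/(13 - 49)) = -(-4097)*(-36/(-36))/7 = -(-4097)*(-36*(-1/36))/7 = -(-4097)/7 = -4097/7*(-1) = 4097/7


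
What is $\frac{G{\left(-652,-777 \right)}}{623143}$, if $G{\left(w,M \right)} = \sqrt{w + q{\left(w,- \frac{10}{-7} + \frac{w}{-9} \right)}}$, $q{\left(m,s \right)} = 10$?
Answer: $\frac{i \sqrt{642}}{623143} \approx 4.0661 \cdot 10^{-5} i$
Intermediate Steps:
$G{\left(w,M \right)} = \sqrt{10 + w}$ ($G{\left(w,M \right)} = \sqrt{w + 10} = \sqrt{10 + w}$)
$\frac{G{\left(-652,-777 \right)}}{623143} = \frac{\sqrt{10 - 652}}{623143} = \sqrt{-642} \cdot \frac{1}{623143} = i \sqrt{642} \cdot \frac{1}{623143} = \frac{i \sqrt{642}}{623143}$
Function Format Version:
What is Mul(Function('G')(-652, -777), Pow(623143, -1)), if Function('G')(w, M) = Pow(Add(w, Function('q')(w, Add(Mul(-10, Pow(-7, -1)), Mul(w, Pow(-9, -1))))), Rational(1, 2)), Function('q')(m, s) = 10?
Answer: Mul(Rational(1, 623143), I, Pow(642, Rational(1, 2))) ≈ Mul(4.0661e-5, I)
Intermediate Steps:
Function('G')(w, M) = Pow(Add(10, w), Rational(1, 2)) (Function('G')(w, M) = Pow(Add(w, 10), Rational(1, 2)) = Pow(Add(10, w), Rational(1, 2)))
Mul(Function('G')(-652, -777), Pow(623143, -1)) = Mul(Pow(Add(10, -652), Rational(1, 2)), Pow(623143, -1)) = Mul(Pow(-642, Rational(1, 2)), Rational(1, 623143)) = Mul(Mul(I, Pow(642, Rational(1, 2))), Rational(1, 623143)) = Mul(Rational(1, 623143), I, Pow(642, Rational(1, 2)))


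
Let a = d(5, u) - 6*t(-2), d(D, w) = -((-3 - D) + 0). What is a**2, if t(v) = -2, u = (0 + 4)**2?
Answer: 400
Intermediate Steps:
u = 16 (u = 4**2 = 16)
d(D, w) = 3 + D (d(D, w) = -(-3 - D) = 3 + D)
a = 20 (a = (3 + 5) - 6*(-2) = 8 + 12 = 20)
a**2 = 20**2 = 400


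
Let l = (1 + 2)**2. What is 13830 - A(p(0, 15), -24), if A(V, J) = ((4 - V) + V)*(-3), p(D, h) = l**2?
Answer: 13842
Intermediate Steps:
l = 9 (l = 3**2 = 9)
p(D, h) = 81 (p(D, h) = 9**2 = 81)
A(V, J) = -12 (A(V, J) = 4*(-3) = -12)
13830 - A(p(0, 15), -24) = 13830 - 1*(-12) = 13830 + 12 = 13842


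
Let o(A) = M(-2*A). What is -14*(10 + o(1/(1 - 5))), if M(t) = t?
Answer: -147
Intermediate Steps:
o(A) = -2*A
-14*(10 + o(1/(1 - 5))) = -14*(10 - 2/(1 - 5)) = -14*(10 - 2/(-4)) = -14*(10 - 2*(-¼)) = -14*(10 + ½) = -14*21/2 = -147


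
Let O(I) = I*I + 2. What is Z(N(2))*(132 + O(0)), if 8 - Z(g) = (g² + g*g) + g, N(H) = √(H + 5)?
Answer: -804 - 134*√7 ≈ -1158.5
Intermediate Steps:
O(I) = 2 + I² (O(I) = I² + 2 = 2 + I²)
N(H) = √(5 + H)
Z(g) = 8 - g - 2*g² (Z(g) = 8 - ((g² + g*g) + g) = 8 - ((g² + g²) + g) = 8 - (2*g² + g) = 8 - (g + 2*g²) = 8 + (-g - 2*g²) = 8 - g - 2*g²)
Z(N(2))*(132 + O(0)) = (8 - √(5 + 2) - 2*(√(5 + 2))²)*(132 + (2 + 0²)) = (8 - √7 - 2*(√7)²)*(132 + (2 + 0)) = (8 - √7 - 2*7)*(132 + 2) = (8 - √7 - 14)*134 = (-6 - √7)*134 = -804 - 134*√7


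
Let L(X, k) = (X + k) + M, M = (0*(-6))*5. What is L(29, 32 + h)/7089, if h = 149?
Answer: 70/2363 ≈ 0.029623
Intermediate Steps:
M = 0 (M = 0*5 = 0)
L(X, k) = X + k (L(X, k) = (X + k) + 0 = X + k)
L(29, 32 + h)/7089 = (29 + (32 + 149))/7089 = (29 + 181)*(1/7089) = 210*(1/7089) = 70/2363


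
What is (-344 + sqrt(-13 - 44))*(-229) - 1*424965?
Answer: -346189 - 229*I*sqrt(57) ≈ -3.4619e+5 - 1728.9*I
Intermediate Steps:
(-344 + sqrt(-13 - 44))*(-229) - 1*424965 = (-344 + sqrt(-57))*(-229) - 424965 = (-344 + I*sqrt(57))*(-229) - 424965 = (78776 - 229*I*sqrt(57)) - 424965 = -346189 - 229*I*sqrt(57)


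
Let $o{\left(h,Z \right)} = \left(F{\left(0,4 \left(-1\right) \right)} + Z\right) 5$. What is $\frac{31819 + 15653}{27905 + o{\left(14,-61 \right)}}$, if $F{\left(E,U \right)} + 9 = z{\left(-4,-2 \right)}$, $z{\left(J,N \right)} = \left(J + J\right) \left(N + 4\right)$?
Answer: $\frac{47472}{27475} \approx 1.7278$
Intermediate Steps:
$z{\left(J,N \right)} = 2 J \left(4 + N\right)$
$F{\left(E,U \right)} = -25$ ($F{\left(E,U \right)} = -9 + 2 \left(-4\right) \left(4 - 2\right) = -9 + 2 \left(-4\right) 2 = -9 - 16 = -25$)
$o{\left(h,Z \right)} = -125 + 5 Z$ ($o{\left(h,Z \right)} = \left(-25 + Z\right) 5 = -125 + 5 Z$)
$\frac{31819 + 15653}{27905 + o{\left(14,-61 \right)}} = \frac{31819 + 15653}{27905 + \left(-125 + 5 \left(-61\right)\right)} = \frac{47472}{27905 - 430} = \frac{47472}{27475}$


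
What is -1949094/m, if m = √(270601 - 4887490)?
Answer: 649698*I*√4616889/1538963 ≈ 907.11*I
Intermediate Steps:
m = I*√4616889 (m = √(-4616889) = I*√4616889 ≈ 2148.7*I)
-1949094/m = -1949094*(-I*√4616889/4616889) = -(-649698)*I*√4616889/1538963 = 649698*I*√4616889/1538963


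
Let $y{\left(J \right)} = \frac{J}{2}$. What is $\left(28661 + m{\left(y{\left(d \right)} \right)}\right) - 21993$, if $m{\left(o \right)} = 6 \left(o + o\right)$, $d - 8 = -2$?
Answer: $6704$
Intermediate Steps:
$d = 6$ ($d = 8 - 2 = 6$)
$y{\left(J \right)} = \frac{J}{2}$ ($y{\left(J \right)} = J \frac{1}{2} = \frac{J}{2}$)
$m{\left(o \right)} = 12 o$ ($m{\left(o \right)} = 6 \cdot 2 o = 12 o$)
$\left(28661 + m{\left(y{\left(d \right)} \right)}\right) - 21993 = \left(28661 + 12 \cdot \frac{1}{2} \cdot 6\right) - 21993 = \left(28661 + 12 \cdot 3\right) - 21993 = \left(28661 + 36\right) - 21993 = 28697 - 21993 = 6704$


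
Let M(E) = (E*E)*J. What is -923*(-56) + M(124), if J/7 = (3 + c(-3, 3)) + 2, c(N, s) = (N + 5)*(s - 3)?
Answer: 589848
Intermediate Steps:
c(N, s) = (-3 + s)*(5 + N) (c(N, s) = (5 + N)*(-3 + s) = (-3 + s)*(5 + N))
J = 35 (J = 7*((3 + (-15 - 3*(-3) + 5*3 - 3*3)) + 2) = 7*((3 + (-15 + 9 + 15 - 9)) + 2) = 7*((3 + 0) + 2) = 7*(3 + 2) = 7*5 = 35)
M(E) = 35*E² (M(E) = (E*E)*35 = E²*35 = 35*E²)
-923*(-56) + M(124) = -923*(-56) + 35*124² = 51688 + 35*15376 = 51688 + 538160 = 589848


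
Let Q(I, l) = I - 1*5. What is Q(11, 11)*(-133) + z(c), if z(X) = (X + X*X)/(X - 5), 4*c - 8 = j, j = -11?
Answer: -73413/92 ≈ -797.97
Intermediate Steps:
c = -¾ (c = 2 + (¼)*(-11) = 2 - 11/4 = -¾ ≈ -0.75000)
z(X) = (X + X²)/(-5 + X)
Q(I, l) = -5 + I (Q(I, l) = I - 5 = -5 + I)
Q(11, 11)*(-133) + z(c) = (-5 + 11)*(-133) - 3*(1 - ¾)/(4*(-5 - ¾)) = 6*(-133) - ¾*¼/(-23/4) = -798 - ¾*(-4/23)*¼ = -798 + 3/92 = -73413/92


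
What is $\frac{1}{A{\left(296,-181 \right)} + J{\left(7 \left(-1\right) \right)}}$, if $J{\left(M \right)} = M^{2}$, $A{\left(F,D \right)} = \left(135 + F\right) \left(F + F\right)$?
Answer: $\frac{1}{255201} \approx 3.9185 \cdot 10^{-6}$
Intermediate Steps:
$A{\left(F,D \right)} = 2 F \left(135 + F\right)$ ($A{\left(F,D \right)} = \left(135 + F\right) 2 F = 2 F \left(135 + F\right)$)
$\frac{1}{A{\left(296,-181 \right)} + J{\left(7 \left(-1\right) \right)}} = \frac{1}{2 \cdot 296 \left(135 + 296\right) + \left(7 \left(-1\right)\right)^{2}} = \frac{1}{2 \cdot 296 \cdot 431 + \left(-7\right)^{2}} = \frac{1}{255152 + 49} = \frac{1}{255201}$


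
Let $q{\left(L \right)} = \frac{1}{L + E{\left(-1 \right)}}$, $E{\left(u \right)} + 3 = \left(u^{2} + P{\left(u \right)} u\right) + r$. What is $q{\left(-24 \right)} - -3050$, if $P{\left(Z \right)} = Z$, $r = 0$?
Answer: $\frac{76249}{25} \approx 3050.0$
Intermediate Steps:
$E{\left(u \right)} = -3 + 2 u^{2}$ ($E{\left(u \right)} = -3 + \left(\left(u^{2} + u u\right) + 0\right) = -3 + \left(\left(u^{2} + u^{2}\right) + 0\right) = -3 + \left(2 u^{2} + 0\right) = -3 + 2 u^{2}$)
$q{\left(L \right)} = \frac{1}{-1 + L}$ ($q{\left(L \right)} = \frac{1}{L - \left(3 - 2 \left(-1\right)^{2}\right)} = \frac{1}{L + \left(-3 + 2 \cdot 1\right)} = \frac{1}{L + \left(-3 + 2\right)} = \frac{1}{L - 1} = \frac{1}{-1 + L}$)
$q{\left(-24 \right)} - -3050 = \frac{1}{-1 - 24} - -3050 = \frac{1}{-25} + 3050 = - \frac{1}{25} + 3050 = \frac{76249}{25}$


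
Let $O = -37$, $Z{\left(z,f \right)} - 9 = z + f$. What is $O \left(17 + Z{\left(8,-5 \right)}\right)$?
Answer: $-1073$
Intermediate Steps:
$Z{\left(z,f \right)} = 9 + f + z$ ($Z{\left(z,f \right)} = 9 + \left(z + f\right) = 9 + \left(f + z\right) = 9 + f + z$)
$O \left(17 + Z{\left(8,-5 \right)}\right) = - 37 \left(17 + \left(9 - 5 + 8\right)\right) = - 37 \left(17 + 12\right) = \left(-37\right) 29 = -1073$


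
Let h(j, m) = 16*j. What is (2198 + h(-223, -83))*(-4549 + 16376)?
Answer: -16202990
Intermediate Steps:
(2198 + h(-223, -83))*(-4549 + 16376) = (2198 + 16*(-223))*(-4549 + 16376) = (2198 - 3568)*11827 = -1370*11827 = -16202990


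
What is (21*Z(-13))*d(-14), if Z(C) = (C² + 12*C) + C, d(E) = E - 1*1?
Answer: 0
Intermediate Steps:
d(E) = -1 + E (d(E) = E - 1 = -1 + E)
Z(C) = C² + 13*C
(21*Z(-13))*d(-14) = (21*(-13*(13 - 13)))*(-1 - 14) = (21*(-13*0))*(-15) = (21*0)*(-15) = 0*(-15) = 0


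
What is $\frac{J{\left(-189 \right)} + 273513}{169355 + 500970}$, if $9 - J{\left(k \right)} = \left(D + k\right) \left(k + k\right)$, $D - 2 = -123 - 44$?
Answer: $\frac{27942}{134065} \approx 0.20842$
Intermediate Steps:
$D = -165$ ($D = 2 - 167 = -165$)
$J{\left(k \right)} = 9 - 2 k \left(-165 + k\right)$ ($J{\left(k \right)} = 9 - \left(-165 + k\right) \left(k + k\right) = 9 - \left(-165 + k\right) 2 k = 9 - 2 k \left(-165 + k\right)$)
$\frac{J{\left(-189 \right)} + 273513}{169355 + 500970} = \frac{\left(9 - 2 \left(-189\right)^{2} + 330 \left(-189\right)\right) + 273513}{169355 + 500970} = \frac{\left(9 - 71442 - 62370\right) + 273513}{670325} = \left(\left(9 - 71442 - 62370\right) + 273513\right) \frac{1}{670325} = \left(-133803 + 273513\right) \frac{1}{670325} = 139710 \cdot \frac{1}{670325} = \frac{27942}{134065}$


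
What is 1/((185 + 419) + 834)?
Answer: 1/1438 ≈ 0.00069541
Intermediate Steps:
1/((185 + 419) + 834) = 1/(604 + 834) = 1/1438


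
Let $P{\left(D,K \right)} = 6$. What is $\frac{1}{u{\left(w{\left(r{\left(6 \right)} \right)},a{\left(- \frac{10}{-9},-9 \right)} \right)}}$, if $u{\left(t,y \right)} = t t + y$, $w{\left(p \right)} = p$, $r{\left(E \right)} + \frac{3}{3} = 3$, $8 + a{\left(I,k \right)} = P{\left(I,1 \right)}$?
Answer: $\frac{1}{2} \approx 0.5$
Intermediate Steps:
$a{\left(I,k \right)} = -2$ ($a{\left(I,k \right)} = -8 + 6 = -2$)
$r{\left(E \right)} = 2$ ($r{\left(E \right)} = -1 + 3 = 2$)
$u{\left(t,y \right)} = y + t^{2}$ ($u{\left(t,y \right)} = t^{2} + y = y + t^{2}$)
$\frac{1}{u{\left(w{\left(r{\left(6 \right)} \right)},a{\left(- \frac{10}{-9},-9 \right)} \right)}} = \frac{1}{-2 + 2^{2}} = \frac{1}{-2 + 4} = \frac{1}{2}$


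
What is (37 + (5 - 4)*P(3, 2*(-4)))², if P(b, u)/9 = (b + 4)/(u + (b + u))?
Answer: 174724/169 ≈ 1033.9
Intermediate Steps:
P(b, u) = 9*(4 + b)/(b + 2*u) (P(b, u) = 9*((b + 4)/(u + (b + u))) = 9*((4 + b)/(b + 2*u)) = 9*(4 + b)/(b + 2*u))
(37 + (5 - 4)*P(3, 2*(-4)))² = (37 + (5 - 4)*(9*(4 + 3)/(3 + 2*(2*(-4)))))² = (37 + 1*(9*7/(3 + 2*(-8))))² = (37 + 1*(9*7/(3 - 16)))² = (37 + 1*(9*7/(-13)))² = (37 + 1*(9*(-1/13)*7))² = (37 + 1*(-63/13))² = (37 - 63/13)² = (418/13)² = 174724/169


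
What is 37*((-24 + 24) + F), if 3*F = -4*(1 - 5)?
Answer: 592/3 ≈ 197.33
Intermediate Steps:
F = 16/3 (F = (-4*(1 - 5))/3 = (-4*(-4))/3 = (⅓)*16 = 16/3 ≈ 5.3333)
37*((-24 + 24) + F) = 37*((-24 + 24) + 16/3) = 37*(0 + 16/3) = 37*(16/3) = 592/3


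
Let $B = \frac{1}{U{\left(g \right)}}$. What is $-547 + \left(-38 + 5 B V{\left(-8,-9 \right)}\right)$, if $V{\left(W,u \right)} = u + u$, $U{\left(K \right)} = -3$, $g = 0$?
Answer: $-555$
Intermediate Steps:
$V{\left(W,u \right)} = 2 u$
$B = - \frac{1}{3}$ ($B = \frac{1}{-3} = - \frac{1}{3} \approx -0.33333$)
$-547 + \left(-38 + 5 B V{\left(-8,-9 \right)}\right) = -547 - \left(38 - 5 \left(- \frac{1}{3}\right) 2 \left(-9\right)\right) = -547 - 8 = -555$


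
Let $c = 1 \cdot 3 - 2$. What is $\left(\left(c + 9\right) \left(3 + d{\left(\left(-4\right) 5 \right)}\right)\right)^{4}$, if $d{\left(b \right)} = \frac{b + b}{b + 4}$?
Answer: $9150625$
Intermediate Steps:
$c = 1$ ($c = 3 - 2 = 1$)
$d{\left(b \right)} = \frac{2 b}{4 + b}$
$\left(\left(c + 9\right) \left(3 + d{\left(\left(-4\right) 5 \right)}\right)\right)^{4} = \left(\left(1 + 9\right) \left(3 + \frac{2 \left(\left(-4\right) 5\right)}{4 - 20}\right)\right)^{4} = \left(10 \left(3 + 2 \left(-20\right) \frac{1}{4 - 20}\right)\right)^{4} = \left(10 \left(3 + 2 \left(-20\right) \frac{1}{-16}\right)\right)^{4} = \left(10 \left(3 + 2 \left(-20\right) \left(- \frac{1}{16}\right)\right)\right)^{4} = \left(10 \left(3 + \frac{5}{2}\right)\right)^{4} = \left(10 \cdot \frac{11}{2}\right)^{4} = 55^{4} = 9150625$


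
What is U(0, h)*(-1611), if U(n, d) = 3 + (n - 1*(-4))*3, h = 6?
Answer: -24165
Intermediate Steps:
U(n, d) = 15 + 3*n (U(n, d) = 3 + (n + 4)*3 = 3 + (4 + n)*3 = 3 + (12 + 3*n) = 15 + 3*n)
U(0, h)*(-1611) = (15 + 3*0)*(-1611) = (15 + 0)*(-1611) = 15*(-1611) = -24165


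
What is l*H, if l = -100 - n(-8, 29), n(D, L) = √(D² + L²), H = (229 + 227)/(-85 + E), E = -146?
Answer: 15200/77 + 152*√905/77 ≈ 256.79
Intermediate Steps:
H = -152/77 (H = (229 + 227)/(-85 - 146) = 456/(-231) = 456*(-1/231) = -152/77 ≈ -1.9740)
l = -100 - √905 (l = -100 - √((-8)² + 29²) = -100 - √(64 + 841) = -100 - √905 ≈ -130.08)
l*H = (-100 - √905)*(-152/77) = 15200/77 + 152*√905/77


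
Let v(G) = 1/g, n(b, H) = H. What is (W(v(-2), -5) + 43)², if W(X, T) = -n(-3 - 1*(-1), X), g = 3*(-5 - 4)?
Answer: 1350244/729 ≈ 1852.2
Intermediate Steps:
g = -27 (g = 3*(-9) = -27)
v(G) = -1/27 (v(G) = 1/(-27) = -1/27)
W(X, T) = -X
(W(v(-2), -5) + 43)² = (-1*(-1/27) + 43)² = (1/27 + 43)² = (1162/27)² = 1350244/729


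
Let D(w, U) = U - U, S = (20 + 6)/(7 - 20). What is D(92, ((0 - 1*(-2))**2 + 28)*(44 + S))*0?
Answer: 0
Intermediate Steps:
S = -2 (S = 26/(-13) = 26*(-1/13) = -2)
D(w, U) = 0
D(92, ((0 - 1*(-2))**2 + 28)*(44 + S))*0 = 0*0 = 0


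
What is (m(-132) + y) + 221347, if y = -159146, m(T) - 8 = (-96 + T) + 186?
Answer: 62167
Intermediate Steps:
m(T) = 98 + T (m(T) = 8 + ((-96 + T) + 186) = 8 + (90 + T) = 98 + T)
(m(-132) + y) + 221347 = ((98 - 132) - 159146) + 221347 = (-34 - 159146) + 221347 = -159180 + 221347 = 62167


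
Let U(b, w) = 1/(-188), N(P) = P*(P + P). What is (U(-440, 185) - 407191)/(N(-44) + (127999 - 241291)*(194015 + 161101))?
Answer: 76551909/7563578024000 ≈ 1.0121e-5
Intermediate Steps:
N(P) = 2*P**2 (N(P) = P*(2*P) = 2*P**2)
U(b, w) = -1/188
(U(-440, 185) - 407191)/(N(-44) + (127999 - 241291)*(194015 + 161101)) = (-1/188 - 407191)/(2*(-44)**2 + (127999 - 241291)*(194015 + 161101)) = -76551909/(188*(2*1936 - 113292*355116)) = -76551909/(188*(3872 - 40231801872)) = -76551909/188/(-40231798000) = -76551909/188*(-1/40231798000) = 76551909/7563578024000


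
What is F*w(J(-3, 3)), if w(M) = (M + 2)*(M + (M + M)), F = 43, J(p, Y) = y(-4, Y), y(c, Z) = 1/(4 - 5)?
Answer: -129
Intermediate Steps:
y(c, Z) = -1 (y(c, Z) = 1/(-1) = -1)
J(p, Y) = -1
w(M) = 3*M*(2 + M) (w(M) = (2 + M)*(M + 2*M) = (2 + M)*(3*M) = 3*M*(2 + M))
F*w(J(-3, 3)) = 43*(3*(-1)*(2 - 1)) = 43*(3*(-1)*1) = 43*(-3) = -129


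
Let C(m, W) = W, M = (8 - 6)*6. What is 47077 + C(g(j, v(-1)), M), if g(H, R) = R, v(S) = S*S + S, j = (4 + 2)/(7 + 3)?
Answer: 47089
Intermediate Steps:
j = 3/5 (j = 6/10 = 6*(1/10) = 3/5 ≈ 0.60000)
v(S) = S + S**2 (v(S) = S**2 + S = S + S**2)
M = 12 (M = 2*6 = 12)
47077 + C(g(j, v(-1)), M) = 47077 + 12 = 47089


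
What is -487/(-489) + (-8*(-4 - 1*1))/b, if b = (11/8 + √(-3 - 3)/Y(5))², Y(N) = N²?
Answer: 11*(-74458397*I + 194800*√6)/(489*(-75241*I + 4400*√6)) ≈ 21.833 - 2.9848*I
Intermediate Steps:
b = (11/8 + I*√6/25)² (b = (11/8 + √(-3 - 3)/(5²))² = (11*(⅛) + √(-6)/25)² = (11/8 + (I*√6)*(1/25))² = (11/8 + I*√6/25)² ≈ 1.881 + 0.26944*I)
-487/(-489) + (-8*(-4 - 1*1))/b = -487/(-489) + (-8*(-4 - 1*1))/(75241/40000 + 11*I*√6/100) = -487*(-1/489) + (-8*(-4 - 1))/(75241/40000 + 11*I*√6/100) = 487/489 + (-8*(-5))/(75241/40000 + 11*I*√6/100) = 487/489 + 40/(75241/40000 + 11*I*√6/100)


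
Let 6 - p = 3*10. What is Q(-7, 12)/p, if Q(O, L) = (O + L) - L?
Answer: 7/24 ≈ 0.29167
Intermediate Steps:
p = -24 (p = 6 - 3*10 = 6 - 1*30 = 6 - 30 = -24)
Q(O, L) = O (Q(O, L) = (L + O) - L = O)
Q(-7, 12)/p = -7/(-24) = -1/24*(-7) = 7/24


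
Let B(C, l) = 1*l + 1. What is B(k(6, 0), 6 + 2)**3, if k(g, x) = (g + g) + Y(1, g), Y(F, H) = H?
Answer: 729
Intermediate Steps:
k(g, x) = 3*g (k(g, x) = (g + g) + g = 2*g + g = 3*g)
B(C, l) = 1 + l (B(C, l) = l + 1 = 1 + l)
B(k(6, 0), 6 + 2)**3 = (1 + (6 + 2))**3 = (1 + 8)**3 = 9**3 = 729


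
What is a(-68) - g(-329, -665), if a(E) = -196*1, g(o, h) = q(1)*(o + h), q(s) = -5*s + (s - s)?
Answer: -5166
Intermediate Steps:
q(s) = -5*s (q(s) = -5*s + 0 = -5*s)
g(o, h) = -5*h - 5*o (g(o, h) = (-5*1)*(o + h) = -5*(h + o) = -5*h - 5*o)
a(E) = -196
a(-68) - g(-329, -665) = -196 - (-5*(-665) - 5*(-329)) = -196 - (3325 + 1645) = -196 - 1*4970 = -196 - 4970 = -5166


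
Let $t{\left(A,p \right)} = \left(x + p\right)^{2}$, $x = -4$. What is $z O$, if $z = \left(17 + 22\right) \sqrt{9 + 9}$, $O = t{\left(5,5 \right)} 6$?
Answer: $702 \sqrt{2} \approx 992.78$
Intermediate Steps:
$t{\left(A,p \right)} = \left(-4 + p\right)^{2}$
$O = 6$ ($O = \left(-4 + 5\right)^{2} \cdot 6 = 1^{2} \cdot 6 = 1 \cdot 6 = 6$)
$z = 117 \sqrt{2}$ ($z = 39 \sqrt{18} = 39 \cdot 3 \sqrt{2} = 117 \sqrt{2} \approx 165.46$)
$z O = 117 \sqrt{2} \cdot 6 = 702 \sqrt{2}$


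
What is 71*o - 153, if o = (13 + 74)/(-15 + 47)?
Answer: 1281/32 ≈ 40.031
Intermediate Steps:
o = 87/32 ≈ 2.7188
71*o - 153 = 71*(87/32) - 153 = 6177/32 - 153 = 1281/32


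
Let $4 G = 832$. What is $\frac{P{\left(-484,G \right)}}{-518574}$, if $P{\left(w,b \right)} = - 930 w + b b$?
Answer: $- \frac{246692}{259287} \approx -0.95142$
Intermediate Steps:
$G = 208$ ($G = \frac{1}{4} \cdot 832 = 208$)
$P{\left(w,b \right)} = b^{2} - 930 w$ ($P{\left(w,b \right)} = - 930 w + b^{2} = b^{2} - 930 w$)
$\frac{P{\left(-484,G \right)}}{-518574} = \frac{208^{2} - -450120}{-518574} = \left(43264 + 450120\right) \left(- \frac{1}{518574}\right) = 493384 \left(- \frac{1}{518574}\right) = - \frac{246692}{259287}$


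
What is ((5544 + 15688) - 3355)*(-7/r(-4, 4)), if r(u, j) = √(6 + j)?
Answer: -125139*√10/10 ≈ -39572.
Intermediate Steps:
((5544 + 15688) - 3355)*(-7/r(-4, 4)) = ((5544 + 15688) - 3355)*(-7/√(6 + 4)) = (21232 - 3355)*(-7*√10/10) = 17877*(-7*√10/10) = -125139*√10/10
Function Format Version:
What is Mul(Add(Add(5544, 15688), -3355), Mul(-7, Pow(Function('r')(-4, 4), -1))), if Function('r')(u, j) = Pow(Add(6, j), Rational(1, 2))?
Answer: Mul(Rational(-125139, 10), Pow(10, Rational(1, 2))) ≈ -39572.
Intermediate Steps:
Mul(Add(Add(5544, 15688), -3355), Mul(-7, Pow(Function('r')(-4, 4), -1))) = Mul(Add(Add(5544, 15688), -3355), Mul(-7, Pow(Pow(Add(6, 4), Rational(1, 2)), -1))) = Mul(Add(21232, -3355), Mul(-7, Pow(Pow(10, Rational(1, 2)), -1))) = Mul(17877, Mul(-7, Mul(Rational(1, 10), Pow(10, Rational(1, 2))))) = Mul(17877, Mul(Rational(-7, 10), Pow(10, Rational(1, 2)))) = Mul(Rational(-125139, 10), Pow(10, Rational(1, 2)))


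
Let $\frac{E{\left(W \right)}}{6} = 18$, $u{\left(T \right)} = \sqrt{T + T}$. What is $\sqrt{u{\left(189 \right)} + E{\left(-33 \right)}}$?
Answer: $\sqrt{108 + 3 \sqrt{42}} \approx 11.289$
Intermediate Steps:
$u{\left(T \right)} = \sqrt{2} \sqrt{T}$ ($u{\left(T \right)} = \sqrt{2 T} = \sqrt{2} \sqrt{T}$)
$E{\left(W \right)} = 108$ ($E{\left(W \right)} = 6 \cdot 18 = 108$)
$\sqrt{u{\left(189 \right)} + E{\left(-33 \right)}} = \sqrt{\sqrt{2} \sqrt{189} + 108} = \sqrt{\sqrt{2} \cdot 3 \sqrt{21} + 108} = \sqrt{3 \sqrt{42} + 108} = \sqrt{108 + 3 \sqrt{42}}$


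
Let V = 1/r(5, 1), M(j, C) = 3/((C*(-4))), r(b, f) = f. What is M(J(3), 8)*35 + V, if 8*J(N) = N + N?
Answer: -73/32 ≈ -2.2813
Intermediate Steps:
J(N) = N/4 (J(N) = (N + N)/8 = (2*N)/8 = N/4)
M(j, C) = -3/(4*C) (M(j, C) = 3/((-4*C)) = 3*(-1/(4*C)) = -3/(4*C))
V = 1 (V = 1/1 = 1)
M(J(3), 8)*35 + V = -3/4/8*35 + 1 = -3/4*1/8*35 + 1 = -3/32*35 + 1 = -105/32 + 1 = -73/32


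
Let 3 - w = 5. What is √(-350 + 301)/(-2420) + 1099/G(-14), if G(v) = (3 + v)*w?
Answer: 1099/22 - 7*I/2420 ≈ 49.955 - 0.0028926*I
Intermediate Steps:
w = -2 (w = 3 - 1*5 = 3 - 5 = -2)
G(v) = -6 - 2*v (G(v) = (3 + v)*(-2) = -6 - 2*v)
√(-350 + 301)/(-2420) + 1099/G(-14) = √(-350 + 301)/(-2420) + 1099/(-6 - 2*(-14)) = √(-49)*(-1/2420) + 1099/(-6 + 28) = (7*I)*(-1/2420) + 1099/22 = -7*I/2420 + 1099*(1/22) = -7*I/2420 + 1099/22 = 1099/22 - 7*I/2420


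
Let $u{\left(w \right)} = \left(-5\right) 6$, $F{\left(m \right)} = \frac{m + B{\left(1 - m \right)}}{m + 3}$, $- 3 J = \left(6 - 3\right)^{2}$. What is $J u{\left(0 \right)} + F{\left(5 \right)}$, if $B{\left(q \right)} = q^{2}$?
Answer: $\frac{741}{8} \approx 92.625$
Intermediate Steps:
$J = -3$ ($J = - \frac{\left(6 - 3\right)^{2}}{3} = - \frac{3^{2}}{3} = \left(- \frac{1}{3}\right) 9 = -3$)
$F{\left(m \right)} = \frac{m + \left(1 - m\right)^{2}}{3 + m}$ ($F{\left(m \right)} = \frac{m + \left(1 - m\right)^{2}}{m + 3} = \frac{m + \left(1 - m\right)^{2}}{3 + m}$)
$u{\left(w \right)} = -30$
$J u{\left(0 \right)} + F{\left(5 \right)} = \left(-3\right) \left(-30\right) + \frac{5 + \left(-1 + 5\right)^{2}}{3 + 5} = 90 + \frac{5 + 4^{2}}{8} = 90 + \frac{5 + 16}{8} = 90 + \frac{1}{8} \cdot 21 = 90 + \frac{21}{8} = \frac{741}{8}$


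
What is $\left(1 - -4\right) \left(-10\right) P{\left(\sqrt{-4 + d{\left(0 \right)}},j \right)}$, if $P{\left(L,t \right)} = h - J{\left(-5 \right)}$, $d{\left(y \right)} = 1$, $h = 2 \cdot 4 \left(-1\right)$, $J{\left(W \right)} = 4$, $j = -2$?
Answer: $600$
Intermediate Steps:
$h = -8$ ($h = 8 \left(-1\right) = -8$)
$P{\left(L,t \right)} = -12$ ($P{\left(L,t \right)} = -8 - 4 = -12$)
$\left(1 - -4\right) \left(-10\right) P{\left(\sqrt{-4 + d{\left(0 \right)}},j \right)} = \left(1 - -4\right) \left(-10\right) \left(-12\right) = \left(1 + 4\right) \left(-10\right) \left(-12\right) = 5 \left(-10\right) \left(-12\right) = \left(-50\right) \left(-12\right) = 600$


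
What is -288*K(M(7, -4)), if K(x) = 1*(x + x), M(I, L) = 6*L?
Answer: 13824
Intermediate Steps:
K(x) = 2*x (K(x) = 1*(2*x) = 2*x)
-288*K(M(7, -4)) = -576*6*(-4) = -576*(-24) = -288*(-48) = 13824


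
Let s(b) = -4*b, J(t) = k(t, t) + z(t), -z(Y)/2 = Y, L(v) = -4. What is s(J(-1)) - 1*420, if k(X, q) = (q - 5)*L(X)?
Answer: -524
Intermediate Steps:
z(Y) = -2*Y
k(X, q) = 20 - 4*q (k(X, q) = (q - 5)*(-4) = (-5 + q)*(-4) = 20 - 4*q)
J(t) = 20 - 6*t (J(t) = (20 - 4*t) - 2*t = 20 - 6*t)
s(J(-1)) - 1*420 = -4*(20 - 6*(-1)) - 1*420 = -4*(20 + 6) - 420 = -4*26 - 420 = -104 - 420 = -524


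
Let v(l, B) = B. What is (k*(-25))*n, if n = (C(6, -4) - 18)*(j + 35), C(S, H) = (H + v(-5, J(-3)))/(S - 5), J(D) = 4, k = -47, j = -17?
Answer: -380700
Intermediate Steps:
C(S, H) = (4 + H)/(-5 + S) (C(S, H) = (H + 4)/(S - 5) = (4 + H)/(-5 + S))
n = -324 (n = ((4 - 4)/(-5 + 6) - 18)*(-17 + 35) = (0/1 - 18)*18 = (1*0 - 18)*18 = (0 - 18)*18 = -18*18 = -324)
(k*(-25))*n = -47*(-25)*(-324) = 1175*(-324) = -380700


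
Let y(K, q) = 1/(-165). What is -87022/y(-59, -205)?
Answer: 14358630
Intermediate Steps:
y(K, q) = -1/165
-87022/y(-59, -205) = -87022/(-1/165) = -87022*(-165) = 14358630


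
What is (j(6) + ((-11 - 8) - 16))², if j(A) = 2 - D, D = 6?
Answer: 1521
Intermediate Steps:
j(A) = -4 (j(A) = 2 - 1*6 = 2 - 6 = -4)
(j(6) + ((-11 - 8) - 16))² = (-4 + ((-11 - 8) - 16))² = (-4 + (-19 - 16))² = (-4 - 35)² = (-39)² = 1521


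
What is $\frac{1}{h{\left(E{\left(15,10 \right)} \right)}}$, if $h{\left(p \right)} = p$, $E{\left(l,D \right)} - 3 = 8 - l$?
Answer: $- \frac{1}{4} \approx -0.25$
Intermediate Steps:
$E{\left(l,D \right)} = 11 - l$ ($E{\left(l,D \right)} = 3 - \left(-8 + l\right) = 11 - l$)
$\frac{1}{h{\left(E{\left(15,10 \right)} \right)}} = \frac{1}{11 - 15} = \frac{1}{-4} = - \frac{1}{4}$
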